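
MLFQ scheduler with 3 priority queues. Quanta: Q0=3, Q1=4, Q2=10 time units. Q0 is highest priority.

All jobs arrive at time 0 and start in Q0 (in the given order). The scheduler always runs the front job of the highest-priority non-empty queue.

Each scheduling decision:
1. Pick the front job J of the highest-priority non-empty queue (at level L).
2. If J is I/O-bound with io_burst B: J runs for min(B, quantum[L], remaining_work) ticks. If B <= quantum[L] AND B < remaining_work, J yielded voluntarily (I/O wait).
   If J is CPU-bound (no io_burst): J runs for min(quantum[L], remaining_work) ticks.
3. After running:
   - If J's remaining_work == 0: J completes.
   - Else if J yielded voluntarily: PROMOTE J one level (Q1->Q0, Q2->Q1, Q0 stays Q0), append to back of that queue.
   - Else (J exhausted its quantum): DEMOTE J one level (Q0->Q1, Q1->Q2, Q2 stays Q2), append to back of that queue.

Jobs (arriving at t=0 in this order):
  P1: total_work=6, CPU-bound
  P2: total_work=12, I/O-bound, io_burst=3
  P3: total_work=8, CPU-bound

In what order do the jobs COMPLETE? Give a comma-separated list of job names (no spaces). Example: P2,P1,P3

Answer: P2,P1,P3

Derivation:
t=0-3: P1@Q0 runs 3, rem=3, quantum used, demote→Q1. Q0=[P2,P3] Q1=[P1] Q2=[]
t=3-6: P2@Q0 runs 3, rem=9, I/O yield, promote→Q0. Q0=[P3,P2] Q1=[P1] Q2=[]
t=6-9: P3@Q0 runs 3, rem=5, quantum used, demote→Q1. Q0=[P2] Q1=[P1,P3] Q2=[]
t=9-12: P2@Q0 runs 3, rem=6, I/O yield, promote→Q0. Q0=[P2] Q1=[P1,P3] Q2=[]
t=12-15: P2@Q0 runs 3, rem=3, I/O yield, promote→Q0. Q0=[P2] Q1=[P1,P3] Q2=[]
t=15-18: P2@Q0 runs 3, rem=0, completes. Q0=[] Q1=[P1,P3] Q2=[]
t=18-21: P1@Q1 runs 3, rem=0, completes. Q0=[] Q1=[P3] Q2=[]
t=21-25: P3@Q1 runs 4, rem=1, quantum used, demote→Q2. Q0=[] Q1=[] Q2=[P3]
t=25-26: P3@Q2 runs 1, rem=0, completes. Q0=[] Q1=[] Q2=[]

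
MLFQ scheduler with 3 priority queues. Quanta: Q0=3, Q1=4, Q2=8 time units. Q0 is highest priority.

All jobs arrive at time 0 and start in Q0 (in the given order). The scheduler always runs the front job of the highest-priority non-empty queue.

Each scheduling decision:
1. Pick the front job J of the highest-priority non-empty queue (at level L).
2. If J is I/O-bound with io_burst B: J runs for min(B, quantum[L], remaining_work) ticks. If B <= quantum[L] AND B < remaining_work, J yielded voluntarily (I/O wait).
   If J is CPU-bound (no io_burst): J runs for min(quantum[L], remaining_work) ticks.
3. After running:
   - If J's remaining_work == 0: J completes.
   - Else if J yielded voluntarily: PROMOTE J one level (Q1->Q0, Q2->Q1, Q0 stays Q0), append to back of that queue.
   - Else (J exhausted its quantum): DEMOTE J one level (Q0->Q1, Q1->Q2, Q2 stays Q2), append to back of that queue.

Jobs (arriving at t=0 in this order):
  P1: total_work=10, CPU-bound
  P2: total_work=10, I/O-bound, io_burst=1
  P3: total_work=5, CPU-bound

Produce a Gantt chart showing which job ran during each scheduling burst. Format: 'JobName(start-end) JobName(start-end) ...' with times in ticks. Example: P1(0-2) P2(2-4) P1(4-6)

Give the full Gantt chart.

t=0-3: P1@Q0 runs 3, rem=7, quantum used, demote→Q1. Q0=[P2,P3] Q1=[P1] Q2=[]
t=3-4: P2@Q0 runs 1, rem=9, I/O yield, promote→Q0. Q0=[P3,P2] Q1=[P1] Q2=[]
t=4-7: P3@Q0 runs 3, rem=2, quantum used, demote→Q1. Q0=[P2] Q1=[P1,P3] Q2=[]
t=7-8: P2@Q0 runs 1, rem=8, I/O yield, promote→Q0. Q0=[P2] Q1=[P1,P3] Q2=[]
t=8-9: P2@Q0 runs 1, rem=7, I/O yield, promote→Q0. Q0=[P2] Q1=[P1,P3] Q2=[]
t=9-10: P2@Q0 runs 1, rem=6, I/O yield, promote→Q0. Q0=[P2] Q1=[P1,P3] Q2=[]
t=10-11: P2@Q0 runs 1, rem=5, I/O yield, promote→Q0. Q0=[P2] Q1=[P1,P3] Q2=[]
t=11-12: P2@Q0 runs 1, rem=4, I/O yield, promote→Q0. Q0=[P2] Q1=[P1,P3] Q2=[]
t=12-13: P2@Q0 runs 1, rem=3, I/O yield, promote→Q0. Q0=[P2] Q1=[P1,P3] Q2=[]
t=13-14: P2@Q0 runs 1, rem=2, I/O yield, promote→Q0. Q0=[P2] Q1=[P1,P3] Q2=[]
t=14-15: P2@Q0 runs 1, rem=1, I/O yield, promote→Q0. Q0=[P2] Q1=[P1,P3] Q2=[]
t=15-16: P2@Q0 runs 1, rem=0, completes. Q0=[] Q1=[P1,P3] Q2=[]
t=16-20: P1@Q1 runs 4, rem=3, quantum used, demote→Q2. Q0=[] Q1=[P3] Q2=[P1]
t=20-22: P3@Q1 runs 2, rem=0, completes. Q0=[] Q1=[] Q2=[P1]
t=22-25: P1@Q2 runs 3, rem=0, completes. Q0=[] Q1=[] Q2=[]

Answer: P1(0-3) P2(3-4) P3(4-7) P2(7-8) P2(8-9) P2(9-10) P2(10-11) P2(11-12) P2(12-13) P2(13-14) P2(14-15) P2(15-16) P1(16-20) P3(20-22) P1(22-25)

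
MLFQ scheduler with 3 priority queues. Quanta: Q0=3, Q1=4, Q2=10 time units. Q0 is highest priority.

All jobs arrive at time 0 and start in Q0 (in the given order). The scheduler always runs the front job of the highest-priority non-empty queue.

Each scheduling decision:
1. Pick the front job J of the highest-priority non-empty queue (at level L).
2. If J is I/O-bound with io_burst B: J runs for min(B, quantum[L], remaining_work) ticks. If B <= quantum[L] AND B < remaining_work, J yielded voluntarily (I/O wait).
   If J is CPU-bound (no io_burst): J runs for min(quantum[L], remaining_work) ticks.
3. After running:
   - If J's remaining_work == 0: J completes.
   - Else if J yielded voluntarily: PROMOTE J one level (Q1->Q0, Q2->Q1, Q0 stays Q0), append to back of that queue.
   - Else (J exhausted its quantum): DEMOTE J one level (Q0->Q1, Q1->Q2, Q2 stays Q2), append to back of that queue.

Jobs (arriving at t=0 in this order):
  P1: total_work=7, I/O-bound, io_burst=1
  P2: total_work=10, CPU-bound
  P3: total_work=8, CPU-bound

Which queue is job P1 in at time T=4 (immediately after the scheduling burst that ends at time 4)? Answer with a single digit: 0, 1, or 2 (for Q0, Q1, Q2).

Answer: 0

Derivation:
t=0-1: P1@Q0 runs 1, rem=6, I/O yield, promote→Q0. Q0=[P2,P3,P1] Q1=[] Q2=[]
t=1-4: P2@Q0 runs 3, rem=7, quantum used, demote→Q1. Q0=[P3,P1] Q1=[P2] Q2=[]
t=4-7: P3@Q0 runs 3, rem=5, quantum used, demote→Q1. Q0=[P1] Q1=[P2,P3] Q2=[]
t=7-8: P1@Q0 runs 1, rem=5, I/O yield, promote→Q0. Q0=[P1] Q1=[P2,P3] Q2=[]
t=8-9: P1@Q0 runs 1, rem=4, I/O yield, promote→Q0. Q0=[P1] Q1=[P2,P3] Q2=[]
t=9-10: P1@Q0 runs 1, rem=3, I/O yield, promote→Q0. Q0=[P1] Q1=[P2,P3] Q2=[]
t=10-11: P1@Q0 runs 1, rem=2, I/O yield, promote→Q0. Q0=[P1] Q1=[P2,P3] Q2=[]
t=11-12: P1@Q0 runs 1, rem=1, I/O yield, promote→Q0. Q0=[P1] Q1=[P2,P3] Q2=[]
t=12-13: P1@Q0 runs 1, rem=0, completes. Q0=[] Q1=[P2,P3] Q2=[]
t=13-17: P2@Q1 runs 4, rem=3, quantum used, demote→Q2. Q0=[] Q1=[P3] Q2=[P2]
t=17-21: P3@Q1 runs 4, rem=1, quantum used, demote→Q2. Q0=[] Q1=[] Q2=[P2,P3]
t=21-24: P2@Q2 runs 3, rem=0, completes. Q0=[] Q1=[] Q2=[P3]
t=24-25: P3@Q2 runs 1, rem=0, completes. Q0=[] Q1=[] Q2=[]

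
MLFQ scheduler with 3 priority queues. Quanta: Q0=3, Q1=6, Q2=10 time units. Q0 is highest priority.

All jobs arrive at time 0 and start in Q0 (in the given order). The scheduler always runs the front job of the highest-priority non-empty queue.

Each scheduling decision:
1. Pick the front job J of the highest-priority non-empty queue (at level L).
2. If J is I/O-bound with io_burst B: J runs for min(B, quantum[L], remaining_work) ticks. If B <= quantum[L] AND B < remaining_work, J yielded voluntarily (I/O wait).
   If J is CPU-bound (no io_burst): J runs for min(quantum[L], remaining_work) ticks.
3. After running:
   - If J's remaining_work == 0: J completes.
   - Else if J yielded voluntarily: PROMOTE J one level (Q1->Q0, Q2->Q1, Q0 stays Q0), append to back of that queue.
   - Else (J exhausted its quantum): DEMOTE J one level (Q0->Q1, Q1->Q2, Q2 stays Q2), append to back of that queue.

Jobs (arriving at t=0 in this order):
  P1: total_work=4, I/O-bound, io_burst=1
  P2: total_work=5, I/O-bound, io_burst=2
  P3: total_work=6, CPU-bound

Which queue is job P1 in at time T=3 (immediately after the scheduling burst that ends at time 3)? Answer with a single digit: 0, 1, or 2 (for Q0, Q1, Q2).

Answer: 0

Derivation:
t=0-1: P1@Q0 runs 1, rem=3, I/O yield, promote→Q0. Q0=[P2,P3,P1] Q1=[] Q2=[]
t=1-3: P2@Q0 runs 2, rem=3, I/O yield, promote→Q0. Q0=[P3,P1,P2] Q1=[] Q2=[]
t=3-6: P3@Q0 runs 3, rem=3, quantum used, demote→Q1. Q0=[P1,P2] Q1=[P3] Q2=[]
t=6-7: P1@Q0 runs 1, rem=2, I/O yield, promote→Q0. Q0=[P2,P1] Q1=[P3] Q2=[]
t=7-9: P2@Q0 runs 2, rem=1, I/O yield, promote→Q0. Q0=[P1,P2] Q1=[P3] Q2=[]
t=9-10: P1@Q0 runs 1, rem=1, I/O yield, promote→Q0. Q0=[P2,P1] Q1=[P3] Q2=[]
t=10-11: P2@Q0 runs 1, rem=0, completes. Q0=[P1] Q1=[P3] Q2=[]
t=11-12: P1@Q0 runs 1, rem=0, completes. Q0=[] Q1=[P3] Q2=[]
t=12-15: P3@Q1 runs 3, rem=0, completes. Q0=[] Q1=[] Q2=[]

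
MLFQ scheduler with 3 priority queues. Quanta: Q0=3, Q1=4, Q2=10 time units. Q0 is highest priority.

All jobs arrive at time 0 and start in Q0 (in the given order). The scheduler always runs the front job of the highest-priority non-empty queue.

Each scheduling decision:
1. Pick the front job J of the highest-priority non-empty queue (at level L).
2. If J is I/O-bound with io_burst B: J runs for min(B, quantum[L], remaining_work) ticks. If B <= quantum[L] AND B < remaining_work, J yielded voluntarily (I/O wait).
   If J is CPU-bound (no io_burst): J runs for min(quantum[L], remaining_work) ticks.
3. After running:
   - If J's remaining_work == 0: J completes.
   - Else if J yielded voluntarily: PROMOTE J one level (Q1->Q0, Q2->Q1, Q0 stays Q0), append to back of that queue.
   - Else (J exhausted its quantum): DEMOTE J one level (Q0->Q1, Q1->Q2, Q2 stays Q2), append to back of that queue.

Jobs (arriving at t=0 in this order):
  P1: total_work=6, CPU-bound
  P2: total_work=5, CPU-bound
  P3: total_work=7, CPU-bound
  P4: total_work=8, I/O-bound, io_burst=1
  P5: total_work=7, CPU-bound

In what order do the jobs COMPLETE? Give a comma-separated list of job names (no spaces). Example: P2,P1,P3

Answer: P4,P1,P2,P3,P5

Derivation:
t=0-3: P1@Q0 runs 3, rem=3, quantum used, demote→Q1. Q0=[P2,P3,P4,P5] Q1=[P1] Q2=[]
t=3-6: P2@Q0 runs 3, rem=2, quantum used, demote→Q1. Q0=[P3,P4,P5] Q1=[P1,P2] Q2=[]
t=6-9: P3@Q0 runs 3, rem=4, quantum used, demote→Q1. Q0=[P4,P5] Q1=[P1,P2,P3] Q2=[]
t=9-10: P4@Q0 runs 1, rem=7, I/O yield, promote→Q0. Q0=[P5,P4] Q1=[P1,P2,P3] Q2=[]
t=10-13: P5@Q0 runs 3, rem=4, quantum used, demote→Q1. Q0=[P4] Q1=[P1,P2,P3,P5] Q2=[]
t=13-14: P4@Q0 runs 1, rem=6, I/O yield, promote→Q0. Q0=[P4] Q1=[P1,P2,P3,P5] Q2=[]
t=14-15: P4@Q0 runs 1, rem=5, I/O yield, promote→Q0. Q0=[P4] Q1=[P1,P2,P3,P5] Q2=[]
t=15-16: P4@Q0 runs 1, rem=4, I/O yield, promote→Q0. Q0=[P4] Q1=[P1,P2,P3,P5] Q2=[]
t=16-17: P4@Q0 runs 1, rem=3, I/O yield, promote→Q0. Q0=[P4] Q1=[P1,P2,P3,P5] Q2=[]
t=17-18: P4@Q0 runs 1, rem=2, I/O yield, promote→Q0. Q0=[P4] Q1=[P1,P2,P3,P5] Q2=[]
t=18-19: P4@Q0 runs 1, rem=1, I/O yield, promote→Q0. Q0=[P4] Q1=[P1,P2,P3,P5] Q2=[]
t=19-20: P4@Q0 runs 1, rem=0, completes. Q0=[] Q1=[P1,P2,P3,P5] Q2=[]
t=20-23: P1@Q1 runs 3, rem=0, completes. Q0=[] Q1=[P2,P3,P5] Q2=[]
t=23-25: P2@Q1 runs 2, rem=0, completes. Q0=[] Q1=[P3,P5] Q2=[]
t=25-29: P3@Q1 runs 4, rem=0, completes. Q0=[] Q1=[P5] Q2=[]
t=29-33: P5@Q1 runs 4, rem=0, completes. Q0=[] Q1=[] Q2=[]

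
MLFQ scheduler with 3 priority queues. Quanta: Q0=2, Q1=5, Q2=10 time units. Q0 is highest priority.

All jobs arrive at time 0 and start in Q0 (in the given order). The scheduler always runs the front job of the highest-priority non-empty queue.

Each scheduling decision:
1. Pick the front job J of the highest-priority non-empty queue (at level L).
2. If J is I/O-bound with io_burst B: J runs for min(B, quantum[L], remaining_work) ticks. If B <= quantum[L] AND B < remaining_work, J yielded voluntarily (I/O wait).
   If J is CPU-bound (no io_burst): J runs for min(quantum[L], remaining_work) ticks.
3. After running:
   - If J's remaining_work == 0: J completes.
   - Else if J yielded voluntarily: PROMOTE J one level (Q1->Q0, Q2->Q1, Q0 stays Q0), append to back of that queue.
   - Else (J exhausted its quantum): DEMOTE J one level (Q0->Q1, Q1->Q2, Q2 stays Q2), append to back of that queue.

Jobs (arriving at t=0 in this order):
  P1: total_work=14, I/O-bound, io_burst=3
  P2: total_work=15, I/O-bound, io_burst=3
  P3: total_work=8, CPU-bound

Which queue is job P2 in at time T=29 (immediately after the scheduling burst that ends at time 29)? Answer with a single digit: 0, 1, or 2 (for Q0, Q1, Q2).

Answer: 0

Derivation:
t=0-2: P1@Q0 runs 2, rem=12, quantum used, demote→Q1. Q0=[P2,P3] Q1=[P1] Q2=[]
t=2-4: P2@Q0 runs 2, rem=13, quantum used, demote→Q1. Q0=[P3] Q1=[P1,P2] Q2=[]
t=4-6: P3@Q0 runs 2, rem=6, quantum used, demote→Q1. Q0=[] Q1=[P1,P2,P3] Q2=[]
t=6-9: P1@Q1 runs 3, rem=9, I/O yield, promote→Q0. Q0=[P1] Q1=[P2,P3] Q2=[]
t=9-11: P1@Q0 runs 2, rem=7, quantum used, demote→Q1. Q0=[] Q1=[P2,P3,P1] Q2=[]
t=11-14: P2@Q1 runs 3, rem=10, I/O yield, promote→Q0. Q0=[P2] Q1=[P3,P1] Q2=[]
t=14-16: P2@Q0 runs 2, rem=8, quantum used, demote→Q1. Q0=[] Q1=[P3,P1,P2] Q2=[]
t=16-21: P3@Q1 runs 5, rem=1, quantum used, demote→Q2. Q0=[] Q1=[P1,P2] Q2=[P3]
t=21-24: P1@Q1 runs 3, rem=4, I/O yield, promote→Q0. Q0=[P1] Q1=[P2] Q2=[P3]
t=24-26: P1@Q0 runs 2, rem=2, quantum used, demote→Q1. Q0=[] Q1=[P2,P1] Q2=[P3]
t=26-29: P2@Q1 runs 3, rem=5, I/O yield, promote→Q0. Q0=[P2] Q1=[P1] Q2=[P3]
t=29-31: P2@Q0 runs 2, rem=3, quantum used, demote→Q1. Q0=[] Q1=[P1,P2] Q2=[P3]
t=31-33: P1@Q1 runs 2, rem=0, completes. Q0=[] Q1=[P2] Q2=[P3]
t=33-36: P2@Q1 runs 3, rem=0, completes. Q0=[] Q1=[] Q2=[P3]
t=36-37: P3@Q2 runs 1, rem=0, completes. Q0=[] Q1=[] Q2=[]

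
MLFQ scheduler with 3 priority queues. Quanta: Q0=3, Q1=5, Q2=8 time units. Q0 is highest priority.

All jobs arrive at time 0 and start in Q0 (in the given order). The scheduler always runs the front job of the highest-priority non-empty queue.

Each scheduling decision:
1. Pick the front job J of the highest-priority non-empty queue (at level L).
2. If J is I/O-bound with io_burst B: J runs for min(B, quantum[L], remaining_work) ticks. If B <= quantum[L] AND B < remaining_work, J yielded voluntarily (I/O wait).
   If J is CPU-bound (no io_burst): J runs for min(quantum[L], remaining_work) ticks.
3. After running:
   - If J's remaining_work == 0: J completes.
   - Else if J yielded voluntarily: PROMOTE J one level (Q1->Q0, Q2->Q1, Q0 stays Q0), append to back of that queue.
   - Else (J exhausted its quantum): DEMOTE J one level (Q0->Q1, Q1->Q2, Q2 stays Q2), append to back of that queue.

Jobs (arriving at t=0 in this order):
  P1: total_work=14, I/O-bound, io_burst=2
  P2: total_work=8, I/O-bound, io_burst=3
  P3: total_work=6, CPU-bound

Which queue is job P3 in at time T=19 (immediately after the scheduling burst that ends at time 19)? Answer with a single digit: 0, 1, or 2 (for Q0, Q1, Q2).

t=0-2: P1@Q0 runs 2, rem=12, I/O yield, promote→Q0. Q0=[P2,P3,P1] Q1=[] Q2=[]
t=2-5: P2@Q0 runs 3, rem=5, I/O yield, promote→Q0. Q0=[P3,P1,P2] Q1=[] Q2=[]
t=5-8: P3@Q0 runs 3, rem=3, quantum used, demote→Q1. Q0=[P1,P2] Q1=[P3] Q2=[]
t=8-10: P1@Q0 runs 2, rem=10, I/O yield, promote→Q0. Q0=[P2,P1] Q1=[P3] Q2=[]
t=10-13: P2@Q0 runs 3, rem=2, I/O yield, promote→Q0. Q0=[P1,P2] Q1=[P3] Q2=[]
t=13-15: P1@Q0 runs 2, rem=8, I/O yield, promote→Q0. Q0=[P2,P1] Q1=[P3] Q2=[]
t=15-17: P2@Q0 runs 2, rem=0, completes. Q0=[P1] Q1=[P3] Q2=[]
t=17-19: P1@Q0 runs 2, rem=6, I/O yield, promote→Q0. Q0=[P1] Q1=[P3] Q2=[]
t=19-21: P1@Q0 runs 2, rem=4, I/O yield, promote→Q0. Q0=[P1] Q1=[P3] Q2=[]
t=21-23: P1@Q0 runs 2, rem=2, I/O yield, promote→Q0. Q0=[P1] Q1=[P3] Q2=[]
t=23-25: P1@Q0 runs 2, rem=0, completes. Q0=[] Q1=[P3] Q2=[]
t=25-28: P3@Q1 runs 3, rem=0, completes. Q0=[] Q1=[] Q2=[]

Answer: 1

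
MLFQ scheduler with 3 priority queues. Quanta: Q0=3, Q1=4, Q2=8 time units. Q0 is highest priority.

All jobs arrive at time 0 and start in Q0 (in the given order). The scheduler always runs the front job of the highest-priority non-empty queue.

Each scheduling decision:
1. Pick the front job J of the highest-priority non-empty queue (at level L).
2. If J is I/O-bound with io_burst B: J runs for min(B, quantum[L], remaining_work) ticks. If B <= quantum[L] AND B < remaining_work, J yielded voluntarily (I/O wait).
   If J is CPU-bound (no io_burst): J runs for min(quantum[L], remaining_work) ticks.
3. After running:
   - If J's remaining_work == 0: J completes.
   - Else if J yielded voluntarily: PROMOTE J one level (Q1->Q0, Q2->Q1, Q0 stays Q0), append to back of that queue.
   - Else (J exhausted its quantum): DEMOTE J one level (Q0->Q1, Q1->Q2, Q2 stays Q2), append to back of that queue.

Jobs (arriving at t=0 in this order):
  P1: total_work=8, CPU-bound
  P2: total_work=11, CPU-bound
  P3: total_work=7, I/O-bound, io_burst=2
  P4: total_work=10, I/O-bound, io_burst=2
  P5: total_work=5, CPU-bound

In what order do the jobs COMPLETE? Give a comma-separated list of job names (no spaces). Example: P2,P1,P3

Answer: P3,P4,P5,P1,P2

Derivation:
t=0-3: P1@Q0 runs 3, rem=5, quantum used, demote→Q1. Q0=[P2,P3,P4,P5] Q1=[P1] Q2=[]
t=3-6: P2@Q0 runs 3, rem=8, quantum used, demote→Q1. Q0=[P3,P4,P5] Q1=[P1,P2] Q2=[]
t=6-8: P3@Q0 runs 2, rem=5, I/O yield, promote→Q0. Q0=[P4,P5,P3] Q1=[P1,P2] Q2=[]
t=8-10: P4@Q0 runs 2, rem=8, I/O yield, promote→Q0. Q0=[P5,P3,P4] Q1=[P1,P2] Q2=[]
t=10-13: P5@Q0 runs 3, rem=2, quantum used, demote→Q1. Q0=[P3,P4] Q1=[P1,P2,P5] Q2=[]
t=13-15: P3@Q0 runs 2, rem=3, I/O yield, promote→Q0. Q0=[P4,P3] Q1=[P1,P2,P5] Q2=[]
t=15-17: P4@Q0 runs 2, rem=6, I/O yield, promote→Q0. Q0=[P3,P4] Q1=[P1,P2,P5] Q2=[]
t=17-19: P3@Q0 runs 2, rem=1, I/O yield, promote→Q0. Q0=[P4,P3] Q1=[P1,P2,P5] Q2=[]
t=19-21: P4@Q0 runs 2, rem=4, I/O yield, promote→Q0. Q0=[P3,P4] Q1=[P1,P2,P5] Q2=[]
t=21-22: P3@Q0 runs 1, rem=0, completes. Q0=[P4] Q1=[P1,P2,P5] Q2=[]
t=22-24: P4@Q0 runs 2, rem=2, I/O yield, promote→Q0. Q0=[P4] Q1=[P1,P2,P5] Q2=[]
t=24-26: P4@Q0 runs 2, rem=0, completes. Q0=[] Q1=[P1,P2,P5] Q2=[]
t=26-30: P1@Q1 runs 4, rem=1, quantum used, demote→Q2. Q0=[] Q1=[P2,P5] Q2=[P1]
t=30-34: P2@Q1 runs 4, rem=4, quantum used, demote→Q2. Q0=[] Q1=[P5] Q2=[P1,P2]
t=34-36: P5@Q1 runs 2, rem=0, completes. Q0=[] Q1=[] Q2=[P1,P2]
t=36-37: P1@Q2 runs 1, rem=0, completes. Q0=[] Q1=[] Q2=[P2]
t=37-41: P2@Q2 runs 4, rem=0, completes. Q0=[] Q1=[] Q2=[]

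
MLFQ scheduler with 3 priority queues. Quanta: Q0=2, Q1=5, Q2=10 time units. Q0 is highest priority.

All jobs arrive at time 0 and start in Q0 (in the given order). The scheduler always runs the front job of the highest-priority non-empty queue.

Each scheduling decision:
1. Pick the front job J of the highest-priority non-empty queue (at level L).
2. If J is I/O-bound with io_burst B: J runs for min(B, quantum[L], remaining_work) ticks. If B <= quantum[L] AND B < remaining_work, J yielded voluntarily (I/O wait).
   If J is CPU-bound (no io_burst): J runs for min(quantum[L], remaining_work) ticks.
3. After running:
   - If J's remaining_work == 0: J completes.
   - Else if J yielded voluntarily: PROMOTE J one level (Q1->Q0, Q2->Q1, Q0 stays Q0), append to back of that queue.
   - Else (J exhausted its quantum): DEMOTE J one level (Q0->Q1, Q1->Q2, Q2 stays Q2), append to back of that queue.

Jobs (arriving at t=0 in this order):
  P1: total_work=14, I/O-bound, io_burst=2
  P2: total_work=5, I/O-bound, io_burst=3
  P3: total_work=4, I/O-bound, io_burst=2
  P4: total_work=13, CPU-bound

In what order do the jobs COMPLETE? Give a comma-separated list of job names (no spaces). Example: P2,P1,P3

Answer: P3,P1,P2,P4

Derivation:
t=0-2: P1@Q0 runs 2, rem=12, I/O yield, promote→Q0. Q0=[P2,P3,P4,P1] Q1=[] Q2=[]
t=2-4: P2@Q0 runs 2, rem=3, quantum used, demote→Q1. Q0=[P3,P4,P1] Q1=[P2] Q2=[]
t=4-6: P3@Q0 runs 2, rem=2, I/O yield, promote→Q0. Q0=[P4,P1,P3] Q1=[P2] Q2=[]
t=6-8: P4@Q0 runs 2, rem=11, quantum used, demote→Q1. Q0=[P1,P3] Q1=[P2,P4] Q2=[]
t=8-10: P1@Q0 runs 2, rem=10, I/O yield, promote→Q0. Q0=[P3,P1] Q1=[P2,P4] Q2=[]
t=10-12: P3@Q0 runs 2, rem=0, completes. Q0=[P1] Q1=[P2,P4] Q2=[]
t=12-14: P1@Q0 runs 2, rem=8, I/O yield, promote→Q0. Q0=[P1] Q1=[P2,P4] Q2=[]
t=14-16: P1@Q0 runs 2, rem=6, I/O yield, promote→Q0. Q0=[P1] Q1=[P2,P4] Q2=[]
t=16-18: P1@Q0 runs 2, rem=4, I/O yield, promote→Q0. Q0=[P1] Q1=[P2,P4] Q2=[]
t=18-20: P1@Q0 runs 2, rem=2, I/O yield, promote→Q0. Q0=[P1] Q1=[P2,P4] Q2=[]
t=20-22: P1@Q0 runs 2, rem=0, completes. Q0=[] Q1=[P2,P4] Q2=[]
t=22-25: P2@Q1 runs 3, rem=0, completes. Q0=[] Q1=[P4] Q2=[]
t=25-30: P4@Q1 runs 5, rem=6, quantum used, demote→Q2. Q0=[] Q1=[] Q2=[P4]
t=30-36: P4@Q2 runs 6, rem=0, completes. Q0=[] Q1=[] Q2=[]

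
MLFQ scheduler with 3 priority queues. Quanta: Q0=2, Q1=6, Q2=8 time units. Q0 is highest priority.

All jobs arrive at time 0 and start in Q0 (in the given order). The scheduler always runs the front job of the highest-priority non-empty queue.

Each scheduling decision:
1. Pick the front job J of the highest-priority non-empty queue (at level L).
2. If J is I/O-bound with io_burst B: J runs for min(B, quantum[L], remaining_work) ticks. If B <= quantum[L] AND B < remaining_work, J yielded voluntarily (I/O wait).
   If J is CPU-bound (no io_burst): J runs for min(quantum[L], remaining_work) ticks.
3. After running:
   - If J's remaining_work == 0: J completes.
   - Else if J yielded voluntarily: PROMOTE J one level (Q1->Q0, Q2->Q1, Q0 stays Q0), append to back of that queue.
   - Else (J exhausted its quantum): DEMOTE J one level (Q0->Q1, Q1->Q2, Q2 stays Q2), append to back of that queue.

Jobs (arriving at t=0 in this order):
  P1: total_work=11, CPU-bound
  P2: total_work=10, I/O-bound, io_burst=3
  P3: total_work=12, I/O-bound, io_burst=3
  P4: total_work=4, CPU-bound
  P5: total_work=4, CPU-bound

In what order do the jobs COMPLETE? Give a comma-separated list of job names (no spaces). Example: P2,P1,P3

t=0-2: P1@Q0 runs 2, rem=9, quantum used, demote→Q1. Q0=[P2,P3,P4,P5] Q1=[P1] Q2=[]
t=2-4: P2@Q0 runs 2, rem=8, quantum used, demote→Q1. Q0=[P3,P4,P5] Q1=[P1,P2] Q2=[]
t=4-6: P3@Q0 runs 2, rem=10, quantum used, demote→Q1. Q0=[P4,P5] Q1=[P1,P2,P3] Q2=[]
t=6-8: P4@Q0 runs 2, rem=2, quantum used, demote→Q1. Q0=[P5] Q1=[P1,P2,P3,P4] Q2=[]
t=8-10: P5@Q0 runs 2, rem=2, quantum used, demote→Q1. Q0=[] Q1=[P1,P2,P3,P4,P5] Q2=[]
t=10-16: P1@Q1 runs 6, rem=3, quantum used, demote→Q2. Q0=[] Q1=[P2,P3,P4,P5] Q2=[P1]
t=16-19: P2@Q1 runs 3, rem=5, I/O yield, promote→Q0. Q0=[P2] Q1=[P3,P4,P5] Q2=[P1]
t=19-21: P2@Q0 runs 2, rem=3, quantum used, demote→Q1. Q0=[] Q1=[P3,P4,P5,P2] Q2=[P1]
t=21-24: P3@Q1 runs 3, rem=7, I/O yield, promote→Q0. Q0=[P3] Q1=[P4,P5,P2] Q2=[P1]
t=24-26: P3@Q0 runs 2, rem=5, quantum used, demote→Q1. Q0=[] Q1=[P4,P5,P2,P3] Q2=[P1]
t=26-28: P4@Q1 runs 2, rem=0, completes. Q0=[] Q1=[P5,P2,P3] Q2=[P1]
t=28-30: P5@Q1 runs 2, rem=0, completes. Q0=[] Q1=[P2,P3] Q2=[P1]
t=30-33: P2@Q1 runs 3, rem=0, completes. Q0=[] Q1=[P3] Q2=[P1]
t=33-36: P3@Q1 runs 3, rem=2, I/O yield, promote→Q0. Q0=[P3] Q1=[] Q2=[P1]
t=36-38: P3@Q0 runs 2, rem=0, completes. Q0=[] Q1=[] Q2=[P1]
t=38-41: P1@Q2 runs 3, rem=0, completes. Q0=[] Q1=[] Q2=[]

Answer: P4,P5,P2,P3,P1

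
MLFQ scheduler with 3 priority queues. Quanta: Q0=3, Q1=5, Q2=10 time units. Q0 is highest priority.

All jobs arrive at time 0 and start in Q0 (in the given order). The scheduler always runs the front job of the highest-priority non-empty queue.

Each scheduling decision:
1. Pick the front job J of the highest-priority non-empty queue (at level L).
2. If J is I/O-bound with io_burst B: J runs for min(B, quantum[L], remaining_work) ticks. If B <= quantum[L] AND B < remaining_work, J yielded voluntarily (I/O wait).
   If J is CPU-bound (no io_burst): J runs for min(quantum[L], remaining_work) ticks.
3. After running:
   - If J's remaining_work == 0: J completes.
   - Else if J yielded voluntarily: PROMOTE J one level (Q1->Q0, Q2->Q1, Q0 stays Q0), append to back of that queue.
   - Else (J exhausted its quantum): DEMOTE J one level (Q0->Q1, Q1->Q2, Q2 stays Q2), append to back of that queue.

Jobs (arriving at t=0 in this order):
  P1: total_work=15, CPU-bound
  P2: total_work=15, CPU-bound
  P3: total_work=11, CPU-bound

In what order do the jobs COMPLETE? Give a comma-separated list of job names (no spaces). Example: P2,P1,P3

t=0-3: P1@Q0 runs 3, rem=12, quantum used, demote→Q1. Q0=[P2,P3] Q1=[P1] Q2=[]
t=3-6: P2@Q0 runs 3, rem=12, quantum used, demote→Q1. Q0=[P3] Q1=[P1,P2] Q2=[]
t=6-9: P3@Q0 runs 3, rem=8, quantum used, demote→Q1. Q0=[] Q1=[P1,P2,P3] Q2=[]
t=9-14: P1@Q1 runs 5, rem=7, quantum used, demote→Q2. Q0=[] Q1=[P2,P3] Q2=[P1]
t=14-19: P2@Q1 runs 5, rem=7, quantum used, demote→Q2. Q0=[] Q1=[P3] Q2=[P1,P2]
t=19-24: P3@Q1 runs 5, rem=3, quantum used, demote→Q2. Q0=[] Q1=[] Q2=[P1,P2,P3]
t=24-31: P1@Q2 runs 7, rem=0, completes. Q0=[] Q1=[] Q2=[P2,P3]
t=31-38: P2@Q2 runs 7, rem=0, completes. Q0=[] Q1=[] Q2=[P3]
t=38-41: P3@Q2 runs 3, rem=0, completes. Q0=[] Q1=[] Q2=[]

Answer: P1,P2,P3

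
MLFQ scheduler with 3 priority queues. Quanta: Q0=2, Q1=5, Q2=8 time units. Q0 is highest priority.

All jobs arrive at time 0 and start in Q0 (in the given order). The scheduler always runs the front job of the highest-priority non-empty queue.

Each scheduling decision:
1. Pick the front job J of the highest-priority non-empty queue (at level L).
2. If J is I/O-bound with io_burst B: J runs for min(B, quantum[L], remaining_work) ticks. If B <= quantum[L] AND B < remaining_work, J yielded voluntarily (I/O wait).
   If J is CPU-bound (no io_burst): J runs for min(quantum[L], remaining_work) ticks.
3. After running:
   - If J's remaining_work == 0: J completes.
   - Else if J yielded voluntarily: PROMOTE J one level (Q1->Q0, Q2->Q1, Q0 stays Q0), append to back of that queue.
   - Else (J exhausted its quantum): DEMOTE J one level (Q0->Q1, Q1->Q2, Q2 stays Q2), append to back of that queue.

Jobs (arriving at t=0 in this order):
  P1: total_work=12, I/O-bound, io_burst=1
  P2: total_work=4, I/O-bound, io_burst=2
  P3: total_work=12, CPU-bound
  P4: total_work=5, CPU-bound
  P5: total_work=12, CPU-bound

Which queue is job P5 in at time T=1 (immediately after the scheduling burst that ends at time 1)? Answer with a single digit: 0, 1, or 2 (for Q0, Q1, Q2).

Answer: 0

Derivation:
t=0-1: P1@Q0 runs 1, rem=11, I/O yield, promote→Q0. Q0=[P2,P3,P4,P5,P1] Q1=[] Q2=[]
t=1-3: P2@Q0 runs 2, rem=2, I/O yield, promote→Q0. Q0=[P3,P4,P5,P1,P2] Q1=[] Q2=[]
t=3-5: P3@Q0 runs 2, rem=10, quantum used, demote→Q1. Q0=[P4,P5,P1,P2] Q1=[P3] Q2=[]
t=5-7: P4@Q0 runs 2, rem=3, quantum used, demote→Q1. Q0=[P5,P1,P2] Q1=[P3,P4] Q2=[]
t=7-9: P5@Q0 runs 2, rem=10, quantum used, demote→Q1. Q0=[P1,P2] Q1=[P3,P4,P5] Q2=[]
t=9-10: P1@Q0 runs 1, rem=10, I/O yield, promote→Q0. Q0=[P2,P1] Q1=[P3,P4,P5] Q2=[]
t=10-12: P2@Q0 runs 2, rem=0, completes. Q0=[P1] Q1=[P3,P4,P5] Q2=[]
t=12-13: P1@Q0 runs 1, rem=9, I/O yield, promote→Q0. Q0=[P1] Q1=[P3,P4,P5] Q2=[]
t=13-14: P1@Q0 runs 1, rem=8, I/O yield, promote→Q0. Q0=[P1] Q1=[P3,P4,P5] Q2=[]
t=14-15: P1@Q0 runs 1, rem=7, I/O yield, promote→Q0. Q0=[P1] Q1=[P3,P4,P5] Q2=[]
t=15-16: P1@Q0 runs 1, rem=6, I/O yield, promote→Q0. Q0=[P1] Q1=[P3,P4,P5] Q2=[]
t=16-17: P1@Q0 runs 1, rem=5, I/O yield, promote→Q0. Q0=[P1] Q1=[P3,P4,P5] Q2=[]
t=17-18: P1@Q0 runs 1, rem=4, I/O yield, promote→Q0. Q0=[P1] Q1=[P3,P4,P5] Q2=[]
t=18-19: P1@Q0 runs 1, rem=3, I/O yield, promote→Q0. Q0=[P1] Q1=[P3,P4,P5] Q2=[]
t=19-20: P1@Q0 runs 1, rem=2, I/O yield, promote→Q0. Q0=[P1] Q1=[P3,P4,P5] Q2=[]
t=20-21: P1@Q0 runs 1, rem=1, I/O yield, promote→Q0. Q0=[P1] Q1=[P3,P4,P5] Q2=[]
t=21-22: P1@Q0 runs 1, rem=0, completes. Q0=[] Q1=[P3,P4,P5] Q2=[]
t=22-27: P3@Q1 runs 5, rem=5, quantum used, demote→Q2. Q0=[] Q1=[P4,P5] Q2=[P3]
t=27-30: P4@Q1 runs 3, rem=0, completes. Q0=[] Q1=[P5] Q2=[P3]
t=30-35: P5@Q1 runs 5, rem=5, quantum used, demote→Q2. Q0=[] Q1=[] Q2=[P3,P5]
t=35-40: P3@Q2 runs 5, rem=0, completes. Q0=[] Q1=[] Q2=[P5]
t=40-45: P5@Q2 runs 5, rem=0, completes. Q0=[] Q1=[] Q2=[]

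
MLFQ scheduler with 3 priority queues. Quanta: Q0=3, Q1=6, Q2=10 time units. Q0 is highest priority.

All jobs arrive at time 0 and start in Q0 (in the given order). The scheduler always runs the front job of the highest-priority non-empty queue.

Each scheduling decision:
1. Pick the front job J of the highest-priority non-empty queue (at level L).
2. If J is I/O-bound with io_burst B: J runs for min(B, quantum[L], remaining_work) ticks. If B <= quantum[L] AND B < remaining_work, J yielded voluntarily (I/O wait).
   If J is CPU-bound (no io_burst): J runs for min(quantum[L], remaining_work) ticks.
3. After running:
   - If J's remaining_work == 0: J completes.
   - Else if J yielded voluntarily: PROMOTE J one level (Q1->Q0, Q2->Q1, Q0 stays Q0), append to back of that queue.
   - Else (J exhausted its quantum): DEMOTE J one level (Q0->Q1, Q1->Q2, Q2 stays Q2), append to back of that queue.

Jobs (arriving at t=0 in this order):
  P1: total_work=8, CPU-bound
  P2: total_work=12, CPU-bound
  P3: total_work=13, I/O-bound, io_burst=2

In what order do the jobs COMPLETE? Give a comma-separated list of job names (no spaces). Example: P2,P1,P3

Answer: P3,P1,P2

Derivation:
t=0-3: P1@Q0 runs 3, rem=5, quantum used, demote→Q1. Q0=[P2,P3] Q1=[P1] Q2=[]
t=3-6: P2@Q0 runs 3, rem=9, quantum used, demote→Q1. Q0=[P3] Q1=[P1,P2] Q2=[]
t=6-8: P3@Q0 runs 2, rem=11, I/O yield, promote→Q0. Q0=[P3] Q1=[P1,P2] Q2=[]
t=8-10: P3@Q0 runs 2, rem=9, I/O yield, promote→Q0. Q0=[P3] Q1=[P1,P2] Q2=[]
t=10-12: P3@Q0 runs 2, rem=7, I/O yield, promote→Q0. Q0=[P3] Q1=[P1,P2] Q2=[]
t=12-14: P3@Q0 runs 2, rem=5, I/O yield, promote→Q0. Q0=[P3] Q1=[P1,P2] Q2=[]
t=14-16: P3@Q0 runs 2, rem=3, I/O yield, promote→Q0. Q0=[P3] Q1=[P1,P2] Q2=[]
t=16-18: P3@Q0 runs 2, rem=1, I/O yield, promote→Q0. Q0=[P3] Q1=[P1,P2] Q2=[]
t=18-19: P3@Q0 runs 1, rem=0, completes. Q0=[] Q1=[P1,P2] Q2=[]
t=19-24: P1@Q1 runs 5, rem=0, completes. Q0=[] Q1=[P2] Q2=[]
t=24-30: P2@Q1 runs 6, rem=3, quantum used, demote→Q2. Q0=[] Q1=[] Q2=[P2]
t=30-33: P2@Q2 runs 3, rem=0, completes. Q0=[] Q1=[] Q2=[]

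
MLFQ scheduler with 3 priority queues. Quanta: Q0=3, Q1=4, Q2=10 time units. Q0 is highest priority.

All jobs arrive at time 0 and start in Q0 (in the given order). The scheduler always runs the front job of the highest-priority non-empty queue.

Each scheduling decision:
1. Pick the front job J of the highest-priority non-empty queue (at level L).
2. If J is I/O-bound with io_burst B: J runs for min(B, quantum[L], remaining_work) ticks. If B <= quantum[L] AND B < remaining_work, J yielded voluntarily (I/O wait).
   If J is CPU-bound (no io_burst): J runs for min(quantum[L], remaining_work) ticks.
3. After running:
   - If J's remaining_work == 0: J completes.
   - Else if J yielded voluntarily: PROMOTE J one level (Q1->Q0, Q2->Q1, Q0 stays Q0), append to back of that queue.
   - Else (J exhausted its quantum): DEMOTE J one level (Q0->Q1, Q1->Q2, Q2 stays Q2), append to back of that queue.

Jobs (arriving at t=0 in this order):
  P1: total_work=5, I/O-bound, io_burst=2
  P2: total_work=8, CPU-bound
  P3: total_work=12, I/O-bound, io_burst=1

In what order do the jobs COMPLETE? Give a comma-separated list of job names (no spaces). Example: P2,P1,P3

t=0-2: P1@Q0 runs 2, rem=3, I/O yield, promote→Q0. Q0=[P2,P3,P1] Q1=[] Q2=[]
t=2-5: P2@Q0 runs 3, rem=5, quantum used, demote→Q1. Q0=[P3,P1] Q1=[P2] Q2=[]
t=5-6: P3@Q0 runs 1, rem=11, I/O yield, promote→Q0. Q0=[P1,P3] Q1=[P2] Q2=[]
t=6-8: P1@Q0 runs 2, rem=1, I/O yield, promote→Q0. Q0=[P3,P1] Q1=[P2] Q2=[]
t=8-9: P3@Q0 runs 1, rem=10, I/O yield, promote→Q0. Q0=[P1,P3] Q1=[P2] Q2=[]
t=9-10: P1@Q0 runs 1, rem=0, completes. Q0=[P3] Q1=[P2] Q2=[]
t=10-11: P3@Q0 runs 1, rem=9, I/O yield, promote→Q0. Q0=[P3] Q1=[P2] Q2=[]
t=11-12: P3@Q0 runs 1, rem=8, I/O yield, promote→Q0. Q0=[P3] Q1=[P2] Q2=[]
t=12-13: P3@Q0 runs 1, rem=7, I/O yield, promote→Q0. Q0=[P3] Q1=[P2] Q2=[]
t=13-14: P3@Q0 runs 1, rem=6, I/O yield, promote→Q0. Q0=[P3] Q1=[P2] Q2=[]
t=14-15: P3@Q0 runs 1, rem=5, I/O yield, promote→Q0. Q0=[P3] Q1=[P2] Q2=[]
t=15-16: P3@Q0 runs 1, rem=4, I/O yield, promote→Q0. Q0=[P3] Q1=[P2] Q2=[]
t=16-17: P3@Q0 runs 1, rem=3, I/O yield, promote→Q0. Q0=[P3] Q1=[P2] Q2=[]
t=17-18: P3@Q0 runs 1, rem=2, I/O yield, promote→Q0. Q0=[P3] Q1=[P2] Q2=[]
t=18-19: P3@Q0 runs 1, rem=1, I/O yield, promote→Q0. Q0=[P3] Q1=[P2] Q2=[]
t=19-20: P3@Q0 runs 1, rem=0, completes. Q0=[] Q1=[P2] Q2=[]
t=20-24: P2@Q1 runs 4, rem=1, quantum used, demote→Q2. Q0=[] Q1=[] Q2=[P2]
t=24-25: P2@Q2 runs 1, rem=0, completes. Q0=[] Q1=[] Q2=[]

Answer: P1,P3,P2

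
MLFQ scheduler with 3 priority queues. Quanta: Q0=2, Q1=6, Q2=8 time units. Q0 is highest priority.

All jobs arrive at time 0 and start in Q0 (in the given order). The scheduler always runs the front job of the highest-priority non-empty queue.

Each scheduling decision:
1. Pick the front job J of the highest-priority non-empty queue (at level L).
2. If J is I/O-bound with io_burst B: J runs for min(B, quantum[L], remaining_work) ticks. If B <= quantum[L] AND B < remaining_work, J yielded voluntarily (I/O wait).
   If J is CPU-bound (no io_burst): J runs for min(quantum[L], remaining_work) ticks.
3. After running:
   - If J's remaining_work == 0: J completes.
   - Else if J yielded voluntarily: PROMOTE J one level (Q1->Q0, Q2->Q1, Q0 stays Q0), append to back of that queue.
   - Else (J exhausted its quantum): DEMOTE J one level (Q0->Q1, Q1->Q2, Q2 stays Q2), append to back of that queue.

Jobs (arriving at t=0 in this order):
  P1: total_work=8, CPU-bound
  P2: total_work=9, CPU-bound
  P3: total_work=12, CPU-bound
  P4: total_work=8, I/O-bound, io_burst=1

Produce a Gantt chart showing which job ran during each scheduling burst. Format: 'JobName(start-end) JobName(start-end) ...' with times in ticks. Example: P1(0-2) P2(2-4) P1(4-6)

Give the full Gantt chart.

t=0-2: P1@Q0 runs 2, rem=6, quantum used, demote→Q1. Q0=[P2,P3,P4] Q1=[P1] Q2=[]
t=2-4: P2@Q0 runs 2, rem=7, quantum used, demote→Q1. Q0=[P3,P4] Q1=[P1,P2] Q2=[]
t=4-6: P3@Q0 runs 2, rem=10, quantum used, demote→Q1. Q0=[P4] Q1=[P1,P2,P3] Q2=[]
t=6-7: P4@Q0 runs 1, rem=7, I/O yield, promote→Q0. Q0=[P4] Q1=[P1,P2,P3] Q2=[]
t=7-8: P4@Q0 runs 1, rem=6, I/O yield, promote→Q0. Q0=[P4] Q1=[P1,P2,P3] Q2=[]
t=8-9: P4@Q0 runs 1, rem=5, I/O yield, promote→Q0. Q0=[P4] Q1=[P1,P2,P3] Q2=[]
t=9-10: P4@Q0 runs 1, rem=4, I/O yield, promote→Q0. Q0=[P4] Q1=[P1,P2,P3] Q2=[]
t=10-11: P4@Q0 runs 1, rem=3, I/O yield, promote→Q0. Q0=[P4] Q1=[P1,P2,P3] Q2=[]
t=11-12: P4@Q0 runs 1, rem=2, I/O yield, promote→Q0. Q0=[P4] Q1=[P1,P2,P3] Q2=[]
t=12-13: P4@Q0 runs 1, rem=1, I/O yield, promote→Q0. Q0=[P4] Q1=[P1,P2,P3] Q2=[]
t=13-14: P4@Q0 runs 1, rem=0, completes. Q0=[] Q1=[P1,P2,P3] Q2=[]
t=14-20: P1@Q1 runs 6, rem=0, completes. Q0=[] Q1=[P2,P3] Q2=[]
t=20-26: P2@Q1 runs 6, rem=1, quantum used, demote→Q2. Q0=[] Q1=[P3] Q2=[P2]
t=26-32: P3@Q1 runs 6, rem=4, quantum used, demote→Q2. Q0=[] Q1=[] Q2=[P2,P3]
t=32-33: P2@Q2 runs 1, rem=0, completes. Q0=[] Q1=[] Q2=[P3]
t=33-37: P3@Q2 runs 4, rem=0, completes. Q0=[] Q1=[] Q2=[]

Answer: P1(0-2) P2(2-4) P3(4-6) P4(6-7) P4(7-8) P4(8-9) P4(9-10) P4(10-11) P4(11-12) P4(12-13) P4(13-14) P1(14-20) P2(20-26) P3(26-32) P2(32-33) P3(33-37)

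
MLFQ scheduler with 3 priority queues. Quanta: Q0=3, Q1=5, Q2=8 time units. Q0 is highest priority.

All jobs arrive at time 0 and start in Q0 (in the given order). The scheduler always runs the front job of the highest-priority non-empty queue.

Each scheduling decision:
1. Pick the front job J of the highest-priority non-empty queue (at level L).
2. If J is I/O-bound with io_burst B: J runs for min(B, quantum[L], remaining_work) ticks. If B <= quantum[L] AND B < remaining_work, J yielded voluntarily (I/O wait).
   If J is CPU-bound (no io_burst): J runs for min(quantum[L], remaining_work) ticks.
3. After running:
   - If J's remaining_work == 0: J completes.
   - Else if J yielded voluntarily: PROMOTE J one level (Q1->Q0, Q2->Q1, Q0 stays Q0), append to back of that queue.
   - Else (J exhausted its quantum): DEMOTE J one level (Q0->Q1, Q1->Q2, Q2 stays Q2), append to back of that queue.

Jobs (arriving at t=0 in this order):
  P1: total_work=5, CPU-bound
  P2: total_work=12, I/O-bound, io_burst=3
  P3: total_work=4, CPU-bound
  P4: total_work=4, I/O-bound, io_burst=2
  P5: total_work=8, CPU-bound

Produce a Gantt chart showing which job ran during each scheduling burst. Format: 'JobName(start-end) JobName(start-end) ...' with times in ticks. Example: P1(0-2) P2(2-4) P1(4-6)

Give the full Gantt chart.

t=0-3: P1@Q0 runs 3, rem=2, quantum used, demote→Q1. Q0=[P2,P3,P4,P5] Q1=[P1] Q2=[]
t=3-6: P2@Q0 runs 3, rem=9, I/O yield, promote→Q0. Q0=[P3,P4,P5,P2] Q1=[P1] Q2=[]
t=6-9: P3@Q0 runs 3, rem=1, quantum used, demote→Q1. Q0=[P4,P5,P2] Q1=[P1,P3] Q2=[]
t=9-11: P4@Q0 runs 2, rem=2, I/O yield, promote→Q0. Q0=[P5,P2,P4] Q1=[P1,P3] Q2=[]
t=11-14: P5@Q0 runs 3, rem=5, quantum used, demote→Q1. Q0=[P2,P4] Q1=[P1,P3,P5] Q2=[]
t=14-17: P2@Q0 runs 3, rem=6, I/O yield, promote→Q0. Q0=[P4,P2] Q1=[P1,P3,P5] Q2=[]
t=17-19: P4@Q0 runs 2, rem=0, completes. Q0=[P2] Q1=[P1,P3,P5] Q2=[]
t=19-22: P2@Q0 runs 3, rem=3, I/O yield, promote→Q0. Q0=[P2] Q1=[P1,P3,P5] Q2=[]
t=22-25: P2@Q0 runs 3, rem=0, completes. Q0=[] Q1=[P1,P3,P5] Q2=[]
t=25-27: P1@Q1 runs 2, rem=0, completes. Q0=[] Q1=[P3,P5] Q2=[]
t=27-28: P3@Q1 runs 1, rem=0, completes. Q0=[] Q1=[P5] Q2=[]
t=28-33: P5@Q1 runs 5, rem=0, completes. Q0=[] Q1=[] Q2=[]

Answer: P1(0-3) P2(3-6) P3(6-9) P4(9-11) P5(11-14) P2(14-17) P4(17-19) P2(19-22) P2(22-25) P1(25-27) P3(27-28) P5(28-33)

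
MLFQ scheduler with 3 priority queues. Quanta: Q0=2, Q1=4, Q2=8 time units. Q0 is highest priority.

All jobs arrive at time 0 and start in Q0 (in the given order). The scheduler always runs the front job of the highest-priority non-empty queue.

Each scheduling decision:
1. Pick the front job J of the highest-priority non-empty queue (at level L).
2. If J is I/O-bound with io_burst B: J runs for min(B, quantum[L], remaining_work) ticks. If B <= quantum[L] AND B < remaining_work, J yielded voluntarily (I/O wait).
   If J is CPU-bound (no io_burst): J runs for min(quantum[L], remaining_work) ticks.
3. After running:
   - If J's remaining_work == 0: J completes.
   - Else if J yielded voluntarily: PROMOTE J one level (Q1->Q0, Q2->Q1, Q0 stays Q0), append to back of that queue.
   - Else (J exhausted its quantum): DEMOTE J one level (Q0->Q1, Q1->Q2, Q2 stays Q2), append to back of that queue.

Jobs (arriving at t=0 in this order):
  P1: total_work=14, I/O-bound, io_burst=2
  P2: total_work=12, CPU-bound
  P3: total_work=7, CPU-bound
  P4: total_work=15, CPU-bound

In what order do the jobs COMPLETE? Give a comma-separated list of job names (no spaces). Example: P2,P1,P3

Answer: P1,P2,P3,P4

Derivation:
t=0-2: P1@Q0 runs 2, rem=12, I/O yield, promote→Q0. Q0=[P2,P3,P4,P1] Q1=[] Q2=[]
t=2-4: P2@Q0 runs 2, rem=10, quantum used, demote→Q1. Q0=[P3,P4,P1] Q1=[P2] Q2=[]
t=4-6: P3@Q0 runs 2, rem=5, quantum used, demote→Q1. Q0=[P4,P1] Q1=[P2,P3] Q2=[]
t=6-8: P4@Q0 runs 2, rem=13, quantum used, demote→Q1. Q0=[P1] Q1=[P2,P3,P4] Q2=[]
t=8-10: P1@Q0 runs 2, rem=10, I/O yield, promote→Q0. Q0=[P1] Q1=[P2,P3,P4] Q2=[]
t=10-12: P1@Q0 runs 2, rem=8, I/O yield, promote→Q0. Q0=[P1] Q1=[P2,P3,P4] Q2=[]
t=12-14: P1@Q0 runs 2, rem=6, I/O yield, promote→Q0. Q0=[P1] Q1=[P2,P3,P4] Q2=[]
t=14-16: P1@Q0 runs 2, rem=4, I/O yield, promote→Q0. Q0=[P1] Q1=[P2,P3,P4] Q2=[]
t=16-18: P1@Q0 runs 2, rem=2, I/O yield, promote→Q0. Q0=[P1] Q1=[P2,P3,P4] Q2=[]
t=18-20: P1@Q0 runs 2, rem=0, completes. Q0=[] Q1=[P2,P3,P4] Q2=[]
t=20-24: P2@Q1 runs 4, rem=6, quantum used, demote→Q2. Q0=[] Q1=[P3,P4] Q2=[P2]
t=24-28: P3@Q1 runs 4, rem=1, quantum used, demote→Q2. Q0=[] Q1=[P4] Q2=[P2,P3]
t=28-32: P4@Q1 runs 4, rem=9, quantum used, demote→Q2. Q0=[] Q1=[] Q2=[P2,P3,P4]
t=32-38: P2@Q2 runs 6, rem=0, completes. Q0=[] Q1=[] Q2=[P3,P4]
t=38-39: P3@Q2 runs 1, rem=0, completes. Q0=[] Q1=[] Q2=[P4]
t=39-47: P4@Q2 runs 8, rem=1, quantum used, demote→Q2. Q0=[] Q1=[] Q2=[P4]
t=47-48: P4@Q2 runs 1, rem=0, completes. Q0=[] Q1=[] Q2=[]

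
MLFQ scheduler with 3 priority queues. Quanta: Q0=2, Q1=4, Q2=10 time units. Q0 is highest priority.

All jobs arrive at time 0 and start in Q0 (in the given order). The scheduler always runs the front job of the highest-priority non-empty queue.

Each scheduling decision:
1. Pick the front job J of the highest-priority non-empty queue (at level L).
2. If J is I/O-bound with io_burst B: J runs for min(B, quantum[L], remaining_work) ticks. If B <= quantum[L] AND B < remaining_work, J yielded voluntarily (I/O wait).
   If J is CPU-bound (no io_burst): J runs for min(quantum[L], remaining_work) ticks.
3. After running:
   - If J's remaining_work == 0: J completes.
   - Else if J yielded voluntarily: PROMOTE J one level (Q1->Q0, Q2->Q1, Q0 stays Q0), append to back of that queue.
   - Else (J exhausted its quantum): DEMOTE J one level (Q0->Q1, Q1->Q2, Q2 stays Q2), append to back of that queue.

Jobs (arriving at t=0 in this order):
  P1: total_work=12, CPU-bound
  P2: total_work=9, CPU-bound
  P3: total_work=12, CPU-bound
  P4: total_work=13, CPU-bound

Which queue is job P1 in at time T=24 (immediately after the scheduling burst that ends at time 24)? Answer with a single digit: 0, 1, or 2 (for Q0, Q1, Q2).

t=0-2: P1@Q0 runs 2, rem=10, quantum used, demote→Q1. Q0=[P2,P3,P4] Q1=[P1] Q2=[]
t=2-4: P2@Q0 runs 2, rem=7, quantum used, demote→Q1. Q0=[P3,P4] Q1=[P1,P2] Q2=[]
t=4-6: P3@Q0 runs 2, rem=10, quantum used, demote→Q1. Q0=[P4] Q1=[P1,P2,P3] Q2=[]
t=6-8: P4@Q0 runs 2, rem=11, quantum used, demote→Q1. Q0=[] Q1=[P1,P2,P3,P4] Q2=[]
t=8-12: P1@Q1 runs 4, rem=6, quantum used, demote→Q2. Q0=[] Q1=[P2,P3,P4] Q2=[P1]
t=12-16: P2@Q1 runs 4, rem=3, quantum used, demote→Q2. Q0=[] Q1=[P3,P4] Q2=[P1,P2]
t=16-20: P3@Q1 runs 4, rem=6, quantum used, demote→Q2. Q0=[] Q1=[P4] Q2=[P1,P2,P3]
t=20-24: P4@Q1 runs 4, rem=7, quantum used, demote→Q2. Q0=[] Q1=[] Q2=[P1,P2,P3,P4]
t=24-30: P1@Q2 runs 6, rem=0, completes. Q0=[] Q1=[] Q2=[P2,P3,P4]
t=30-33: P2@Q2 runs 3, rem=0, completes. Q0=[] Q1=[] Q2=[P3,P4]
t=33-39: P3@Q2 runs 6, rem=0, completes. Q0=[] Q1=[] Q2=[P4]
t=39-46: P4@Q2 runs 7, rem=0, completes. Q0=[] Q1=[] Q2=[]

Answer: 2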